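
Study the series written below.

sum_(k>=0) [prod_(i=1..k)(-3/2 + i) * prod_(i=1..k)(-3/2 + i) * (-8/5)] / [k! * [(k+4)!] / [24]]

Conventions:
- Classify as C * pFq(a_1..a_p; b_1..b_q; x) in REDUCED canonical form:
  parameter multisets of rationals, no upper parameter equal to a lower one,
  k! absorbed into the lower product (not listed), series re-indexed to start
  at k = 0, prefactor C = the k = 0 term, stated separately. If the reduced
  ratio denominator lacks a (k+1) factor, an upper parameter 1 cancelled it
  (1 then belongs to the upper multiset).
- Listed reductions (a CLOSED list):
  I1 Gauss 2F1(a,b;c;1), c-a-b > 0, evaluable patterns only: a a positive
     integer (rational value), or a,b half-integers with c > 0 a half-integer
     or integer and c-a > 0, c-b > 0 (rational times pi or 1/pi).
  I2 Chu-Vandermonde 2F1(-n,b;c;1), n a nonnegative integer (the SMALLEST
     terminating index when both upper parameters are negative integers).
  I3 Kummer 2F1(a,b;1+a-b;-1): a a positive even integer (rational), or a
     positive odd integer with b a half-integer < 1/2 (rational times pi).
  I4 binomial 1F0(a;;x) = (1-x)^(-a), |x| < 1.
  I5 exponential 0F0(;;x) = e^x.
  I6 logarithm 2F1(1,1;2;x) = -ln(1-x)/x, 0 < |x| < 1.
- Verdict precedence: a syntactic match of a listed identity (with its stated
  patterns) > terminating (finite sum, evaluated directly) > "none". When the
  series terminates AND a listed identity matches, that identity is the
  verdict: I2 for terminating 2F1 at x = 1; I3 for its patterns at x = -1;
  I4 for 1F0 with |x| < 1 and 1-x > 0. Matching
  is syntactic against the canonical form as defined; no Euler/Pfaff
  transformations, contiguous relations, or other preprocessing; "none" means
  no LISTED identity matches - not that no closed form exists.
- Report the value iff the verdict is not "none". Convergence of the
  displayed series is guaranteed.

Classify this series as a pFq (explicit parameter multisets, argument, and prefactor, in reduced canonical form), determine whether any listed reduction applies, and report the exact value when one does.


With C = -8/5: the canonical form is 2F1(-1/2, -1/2; 5; 1). Verdict: Gauss (I1, half-integer pattern) applies (x = 1; upper {-1/2, -1/2} half-integers, c = 5 in the evaluable pattern). Value: (-524288/99225) / pi.

Key step: t_0 = -8/5 here, and the running product (prefactor -8/5) telescopes to a rising factorial.
Term ratio: r(k) = 1 * (k-1/2) (k-1/2) / [(k+5) (k+1)] - rational in k, leading ratio 1; with t_0 = -8/5, classification follows.


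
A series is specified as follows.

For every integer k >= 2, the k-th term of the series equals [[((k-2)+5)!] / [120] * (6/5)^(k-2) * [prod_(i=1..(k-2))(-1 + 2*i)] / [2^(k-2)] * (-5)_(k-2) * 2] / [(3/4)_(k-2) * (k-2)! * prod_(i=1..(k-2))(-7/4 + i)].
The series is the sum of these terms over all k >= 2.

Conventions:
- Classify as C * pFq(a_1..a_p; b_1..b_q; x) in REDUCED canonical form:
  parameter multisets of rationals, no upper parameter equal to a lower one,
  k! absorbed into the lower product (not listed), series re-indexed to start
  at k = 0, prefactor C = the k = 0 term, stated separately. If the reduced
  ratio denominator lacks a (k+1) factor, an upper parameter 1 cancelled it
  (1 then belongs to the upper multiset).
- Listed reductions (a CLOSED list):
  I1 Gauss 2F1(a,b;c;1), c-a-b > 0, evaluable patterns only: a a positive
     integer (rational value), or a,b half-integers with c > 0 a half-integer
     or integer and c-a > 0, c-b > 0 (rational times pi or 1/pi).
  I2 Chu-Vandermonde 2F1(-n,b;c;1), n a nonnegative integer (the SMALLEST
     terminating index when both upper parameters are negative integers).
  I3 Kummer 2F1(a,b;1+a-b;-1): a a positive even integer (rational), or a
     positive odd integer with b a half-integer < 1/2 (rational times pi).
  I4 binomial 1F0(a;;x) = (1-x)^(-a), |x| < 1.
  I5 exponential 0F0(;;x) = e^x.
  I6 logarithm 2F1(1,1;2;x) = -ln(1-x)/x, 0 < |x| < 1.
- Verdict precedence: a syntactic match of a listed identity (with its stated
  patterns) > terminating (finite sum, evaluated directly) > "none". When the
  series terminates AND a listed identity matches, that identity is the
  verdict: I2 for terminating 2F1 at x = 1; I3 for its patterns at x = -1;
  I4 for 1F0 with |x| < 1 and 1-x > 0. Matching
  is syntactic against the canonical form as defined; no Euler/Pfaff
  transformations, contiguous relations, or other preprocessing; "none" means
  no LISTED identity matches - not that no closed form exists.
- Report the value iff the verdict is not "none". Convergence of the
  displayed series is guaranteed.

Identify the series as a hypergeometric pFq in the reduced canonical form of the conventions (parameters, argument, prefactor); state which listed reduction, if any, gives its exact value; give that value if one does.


Prefactor 2, argument 6/5: 3F2 with upper {-5, 1/2, 6} over lower {-3/4, 3/4}. Verdict: terminating - the sum ends at index 5 because -5 is a negative integer; exact evaluation follows. Its exact value is 40740132162/8490625.

First insight: t_0 being 2, the factorial ratio (C = 2) (k+a-1)!/(a-1)! is a rising factorial (a)_k.
Step ratio: r(k) = (6/5) * (k-5) (k+1/2) (k+6) / [(k-3/4) (k+3/4) (k+1)] - rational in k. x = (6/5); t_0 = 2; negate the roots.


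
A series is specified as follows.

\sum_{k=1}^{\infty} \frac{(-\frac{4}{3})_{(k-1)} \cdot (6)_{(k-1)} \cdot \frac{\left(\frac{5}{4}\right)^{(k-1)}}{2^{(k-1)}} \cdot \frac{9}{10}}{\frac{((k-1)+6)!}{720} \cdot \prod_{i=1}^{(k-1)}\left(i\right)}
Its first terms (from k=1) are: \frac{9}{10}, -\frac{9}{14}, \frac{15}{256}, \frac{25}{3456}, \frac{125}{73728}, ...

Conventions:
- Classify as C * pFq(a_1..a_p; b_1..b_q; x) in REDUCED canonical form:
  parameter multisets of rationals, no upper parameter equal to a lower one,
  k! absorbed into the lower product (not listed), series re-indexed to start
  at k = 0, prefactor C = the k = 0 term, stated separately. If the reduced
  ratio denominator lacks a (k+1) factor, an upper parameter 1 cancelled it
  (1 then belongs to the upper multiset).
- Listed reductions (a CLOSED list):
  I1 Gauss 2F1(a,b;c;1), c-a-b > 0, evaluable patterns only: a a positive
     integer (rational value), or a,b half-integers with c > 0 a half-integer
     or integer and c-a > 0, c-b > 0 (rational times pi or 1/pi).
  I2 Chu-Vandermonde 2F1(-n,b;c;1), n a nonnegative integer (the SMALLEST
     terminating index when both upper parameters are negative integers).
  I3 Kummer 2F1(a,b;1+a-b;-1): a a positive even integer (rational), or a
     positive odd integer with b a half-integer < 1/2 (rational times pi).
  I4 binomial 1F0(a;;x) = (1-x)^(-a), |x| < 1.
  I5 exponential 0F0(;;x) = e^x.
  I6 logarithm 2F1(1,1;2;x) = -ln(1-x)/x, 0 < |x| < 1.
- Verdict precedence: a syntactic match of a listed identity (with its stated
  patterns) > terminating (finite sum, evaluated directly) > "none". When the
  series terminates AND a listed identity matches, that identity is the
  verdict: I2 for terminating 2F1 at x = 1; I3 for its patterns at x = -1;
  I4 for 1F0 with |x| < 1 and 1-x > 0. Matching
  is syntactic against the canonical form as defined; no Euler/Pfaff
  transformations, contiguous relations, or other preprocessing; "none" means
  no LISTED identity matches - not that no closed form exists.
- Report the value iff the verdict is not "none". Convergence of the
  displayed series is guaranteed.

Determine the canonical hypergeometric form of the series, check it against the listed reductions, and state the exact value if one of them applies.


Canonical form: C = \frac{9}{10} times 2F1 with upper {-\frac{4}{3}, 6}, lower {7}, x = \frac{5}{8}. Verdict: none. Every listed pattern misses the 2F1 form at \frac{5}{8}, upper {-\frac{4}{3}, 6}.

The tell: with t_0 = \frac{9}{10}, the product of the first k integers (C = 9/10) is k!.
Term ratio: r(k) = \frac{5}{8} * (k-\frac{4}{3}) (k+6) / [(k+7) (k+1)] ; factor over Q: parameters, x = \frac{5}{8}, and C = \frac{9}{10}.


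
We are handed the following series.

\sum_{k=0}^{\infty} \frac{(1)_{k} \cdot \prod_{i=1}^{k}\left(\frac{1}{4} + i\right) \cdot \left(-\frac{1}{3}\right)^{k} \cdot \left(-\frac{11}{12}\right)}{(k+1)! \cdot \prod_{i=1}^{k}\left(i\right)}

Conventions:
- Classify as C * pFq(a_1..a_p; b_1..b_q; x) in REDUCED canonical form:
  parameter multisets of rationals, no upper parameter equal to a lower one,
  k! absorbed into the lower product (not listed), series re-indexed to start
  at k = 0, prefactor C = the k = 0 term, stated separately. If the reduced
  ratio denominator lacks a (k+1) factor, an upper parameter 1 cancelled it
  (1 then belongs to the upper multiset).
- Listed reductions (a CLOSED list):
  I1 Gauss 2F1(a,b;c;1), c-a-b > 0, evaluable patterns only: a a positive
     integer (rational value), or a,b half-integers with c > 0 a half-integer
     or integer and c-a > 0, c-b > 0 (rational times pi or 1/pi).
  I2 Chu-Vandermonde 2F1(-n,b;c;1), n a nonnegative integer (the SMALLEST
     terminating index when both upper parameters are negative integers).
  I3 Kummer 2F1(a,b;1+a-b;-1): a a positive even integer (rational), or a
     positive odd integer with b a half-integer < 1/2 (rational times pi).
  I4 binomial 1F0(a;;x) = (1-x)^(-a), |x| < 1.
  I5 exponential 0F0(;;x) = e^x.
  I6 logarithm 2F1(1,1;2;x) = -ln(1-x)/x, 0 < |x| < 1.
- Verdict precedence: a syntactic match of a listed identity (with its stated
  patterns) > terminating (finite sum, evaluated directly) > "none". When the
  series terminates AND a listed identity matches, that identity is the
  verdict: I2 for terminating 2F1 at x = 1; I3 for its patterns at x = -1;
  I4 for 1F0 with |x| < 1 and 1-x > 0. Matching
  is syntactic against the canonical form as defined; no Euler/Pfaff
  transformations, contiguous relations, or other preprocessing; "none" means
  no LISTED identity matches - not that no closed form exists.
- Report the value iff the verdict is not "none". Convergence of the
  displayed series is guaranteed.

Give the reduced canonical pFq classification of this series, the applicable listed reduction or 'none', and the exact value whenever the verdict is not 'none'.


The series (x = -\frac{1}{3}) is 2F1: upper {1, \frac{5}{4}}, lower {2}, prefactor -\frac{11}{12}. Verdict: none - this 2F1 at x = -\frac{1}{3} matches no listed pattern, and upper {1, \frac{5}{4}} holds no stopper.

First insight: x = -\frac{1}{3} and the denominator's factorial ratio (prefactor -11/12) is a lower Pochhammer.
Term ratio: r(k) = -\frac{1}{3} * (k+1) (k+\frac{5}{4}) / [(k+2) (k+1)] - poly over poly, x = -\frac{1}{3} from leading terms; C = -\frac{11}{12} at k = 0.


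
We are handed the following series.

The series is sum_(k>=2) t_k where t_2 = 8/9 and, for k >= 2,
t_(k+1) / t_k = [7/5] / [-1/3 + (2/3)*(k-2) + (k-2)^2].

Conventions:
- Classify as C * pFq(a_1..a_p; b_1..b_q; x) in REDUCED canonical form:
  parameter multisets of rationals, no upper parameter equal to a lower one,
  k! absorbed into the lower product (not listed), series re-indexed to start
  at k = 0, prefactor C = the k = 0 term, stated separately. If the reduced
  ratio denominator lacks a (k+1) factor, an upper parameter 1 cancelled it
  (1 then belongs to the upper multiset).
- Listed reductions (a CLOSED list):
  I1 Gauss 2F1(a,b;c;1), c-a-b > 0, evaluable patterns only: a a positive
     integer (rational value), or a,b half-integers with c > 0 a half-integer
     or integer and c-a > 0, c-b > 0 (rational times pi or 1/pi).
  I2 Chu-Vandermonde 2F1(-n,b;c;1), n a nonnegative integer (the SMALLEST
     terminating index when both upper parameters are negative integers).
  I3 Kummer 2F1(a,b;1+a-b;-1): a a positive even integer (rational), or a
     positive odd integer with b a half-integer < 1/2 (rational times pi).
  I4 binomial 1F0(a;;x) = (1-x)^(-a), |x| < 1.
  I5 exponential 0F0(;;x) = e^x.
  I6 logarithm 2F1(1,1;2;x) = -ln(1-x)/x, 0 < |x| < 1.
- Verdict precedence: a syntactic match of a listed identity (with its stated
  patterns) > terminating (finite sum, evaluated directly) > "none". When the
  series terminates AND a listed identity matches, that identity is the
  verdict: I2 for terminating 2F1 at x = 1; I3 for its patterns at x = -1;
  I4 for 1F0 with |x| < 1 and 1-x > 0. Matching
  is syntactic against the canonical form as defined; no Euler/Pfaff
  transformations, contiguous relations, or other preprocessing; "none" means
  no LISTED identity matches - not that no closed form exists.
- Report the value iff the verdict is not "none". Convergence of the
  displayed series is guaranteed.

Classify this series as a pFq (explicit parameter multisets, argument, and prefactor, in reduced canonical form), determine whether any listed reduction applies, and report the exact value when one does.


Canonical form: C = 8/9 times 0F1 with upper {-}, lower {-1/3}, x = 7/5. Verdict: none (x = 7/5): each listed identity misses the multisets {-} ; {-1/3}.

Structural cue: with t_0 = 8/9, roots of the ratio polynomials (prefactor 8/9) are the negated parameters.
Step ratio: r(k) = (7/5) * 1 / [(k-1/3) (k+1)] - rational in k, leading ratio (7/5); with t_0 = 8/9, classification follows.


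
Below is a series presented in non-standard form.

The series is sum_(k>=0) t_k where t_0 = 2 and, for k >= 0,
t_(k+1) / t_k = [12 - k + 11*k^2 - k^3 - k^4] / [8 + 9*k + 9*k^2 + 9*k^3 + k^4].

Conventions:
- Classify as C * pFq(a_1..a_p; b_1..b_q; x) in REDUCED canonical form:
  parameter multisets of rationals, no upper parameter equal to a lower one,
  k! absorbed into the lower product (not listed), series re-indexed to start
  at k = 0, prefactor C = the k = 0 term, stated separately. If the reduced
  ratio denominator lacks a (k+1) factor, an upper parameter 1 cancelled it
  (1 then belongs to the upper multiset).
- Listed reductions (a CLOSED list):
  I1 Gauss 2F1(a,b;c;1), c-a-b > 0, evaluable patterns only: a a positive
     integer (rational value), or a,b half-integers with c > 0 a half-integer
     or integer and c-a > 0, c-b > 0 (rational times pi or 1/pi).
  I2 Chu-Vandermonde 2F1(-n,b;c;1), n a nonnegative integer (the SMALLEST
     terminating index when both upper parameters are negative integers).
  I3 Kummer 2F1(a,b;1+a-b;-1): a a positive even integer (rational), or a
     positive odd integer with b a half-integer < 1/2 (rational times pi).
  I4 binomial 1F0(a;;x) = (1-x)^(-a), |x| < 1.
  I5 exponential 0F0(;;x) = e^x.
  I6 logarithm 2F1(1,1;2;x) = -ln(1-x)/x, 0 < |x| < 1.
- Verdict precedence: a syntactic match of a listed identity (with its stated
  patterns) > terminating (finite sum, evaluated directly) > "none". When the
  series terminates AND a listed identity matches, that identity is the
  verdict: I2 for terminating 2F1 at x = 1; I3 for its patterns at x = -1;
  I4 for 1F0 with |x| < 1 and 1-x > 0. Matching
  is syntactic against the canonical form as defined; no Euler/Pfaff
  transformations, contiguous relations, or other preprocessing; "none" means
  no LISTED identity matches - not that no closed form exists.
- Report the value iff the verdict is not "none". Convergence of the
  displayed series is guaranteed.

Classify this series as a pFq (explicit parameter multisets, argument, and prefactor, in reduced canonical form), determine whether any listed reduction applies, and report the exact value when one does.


Key step: with t_0 = 2, roots of the ratio polynomials (C = 2) are the negated parameters.
Ratio: r(k) = (-1) * (k-3) (k+4) / [(k+8) (k+1)] - rational in k. x = (-1); t_0 = 2; negate the roots.

With C = 2: the canonical form is 2F1(-3, 4; 8; -1). Verdict: the Kummer evaluation I3 applies (x = -1; c = 8 equals 1+a-b for upper {-3, 4}: listed pattern). Its exact value is 7.


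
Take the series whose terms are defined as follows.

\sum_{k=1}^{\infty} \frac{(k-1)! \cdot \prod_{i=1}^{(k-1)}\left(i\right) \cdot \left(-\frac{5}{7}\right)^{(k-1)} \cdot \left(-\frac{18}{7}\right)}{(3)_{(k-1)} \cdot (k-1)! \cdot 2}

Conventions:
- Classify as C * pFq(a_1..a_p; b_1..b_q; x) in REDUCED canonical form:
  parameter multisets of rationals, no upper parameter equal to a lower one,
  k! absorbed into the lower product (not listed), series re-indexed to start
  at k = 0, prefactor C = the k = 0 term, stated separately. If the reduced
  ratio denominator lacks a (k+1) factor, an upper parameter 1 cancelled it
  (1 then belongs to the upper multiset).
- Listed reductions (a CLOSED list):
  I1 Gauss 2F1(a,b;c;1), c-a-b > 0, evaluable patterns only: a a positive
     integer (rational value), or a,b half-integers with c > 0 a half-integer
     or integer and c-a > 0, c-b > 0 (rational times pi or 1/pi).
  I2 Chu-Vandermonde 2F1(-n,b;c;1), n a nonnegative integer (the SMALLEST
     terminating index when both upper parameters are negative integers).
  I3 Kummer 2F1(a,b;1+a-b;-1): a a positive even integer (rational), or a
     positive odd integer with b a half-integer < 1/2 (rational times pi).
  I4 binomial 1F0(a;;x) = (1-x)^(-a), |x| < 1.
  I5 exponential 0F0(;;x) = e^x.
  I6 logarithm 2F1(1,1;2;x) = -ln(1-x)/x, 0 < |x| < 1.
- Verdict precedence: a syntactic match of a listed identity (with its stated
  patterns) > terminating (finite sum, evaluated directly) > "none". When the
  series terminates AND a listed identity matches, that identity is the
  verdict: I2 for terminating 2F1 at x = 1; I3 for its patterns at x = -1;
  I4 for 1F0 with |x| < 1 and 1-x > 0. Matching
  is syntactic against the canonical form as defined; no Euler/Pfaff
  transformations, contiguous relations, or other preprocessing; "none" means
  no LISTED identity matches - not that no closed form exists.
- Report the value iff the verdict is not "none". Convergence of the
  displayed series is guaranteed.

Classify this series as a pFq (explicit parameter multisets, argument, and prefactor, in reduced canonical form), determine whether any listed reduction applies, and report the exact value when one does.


The tell: t_0 = -\frac{9}{7} here, and the constant factors (C = -9/7, x = -5/7) combine into one prefactor.
Term ratio: r(k) = -\frac{5}{7} * (k+1) (k+1) / [(k+3) (k+1)] - rational in k. x = -\frac{5}{7}; t_0 = -\frac{9}{7}; negate the roots.

This is -\frac{9}{7} * 2F1(1, 1; 3; -\frac{5}{7}) in reduced canonical form. Verdict: none. No listed pattern accepts 2F1(1, 1; 3; -\frac{5}{7}).


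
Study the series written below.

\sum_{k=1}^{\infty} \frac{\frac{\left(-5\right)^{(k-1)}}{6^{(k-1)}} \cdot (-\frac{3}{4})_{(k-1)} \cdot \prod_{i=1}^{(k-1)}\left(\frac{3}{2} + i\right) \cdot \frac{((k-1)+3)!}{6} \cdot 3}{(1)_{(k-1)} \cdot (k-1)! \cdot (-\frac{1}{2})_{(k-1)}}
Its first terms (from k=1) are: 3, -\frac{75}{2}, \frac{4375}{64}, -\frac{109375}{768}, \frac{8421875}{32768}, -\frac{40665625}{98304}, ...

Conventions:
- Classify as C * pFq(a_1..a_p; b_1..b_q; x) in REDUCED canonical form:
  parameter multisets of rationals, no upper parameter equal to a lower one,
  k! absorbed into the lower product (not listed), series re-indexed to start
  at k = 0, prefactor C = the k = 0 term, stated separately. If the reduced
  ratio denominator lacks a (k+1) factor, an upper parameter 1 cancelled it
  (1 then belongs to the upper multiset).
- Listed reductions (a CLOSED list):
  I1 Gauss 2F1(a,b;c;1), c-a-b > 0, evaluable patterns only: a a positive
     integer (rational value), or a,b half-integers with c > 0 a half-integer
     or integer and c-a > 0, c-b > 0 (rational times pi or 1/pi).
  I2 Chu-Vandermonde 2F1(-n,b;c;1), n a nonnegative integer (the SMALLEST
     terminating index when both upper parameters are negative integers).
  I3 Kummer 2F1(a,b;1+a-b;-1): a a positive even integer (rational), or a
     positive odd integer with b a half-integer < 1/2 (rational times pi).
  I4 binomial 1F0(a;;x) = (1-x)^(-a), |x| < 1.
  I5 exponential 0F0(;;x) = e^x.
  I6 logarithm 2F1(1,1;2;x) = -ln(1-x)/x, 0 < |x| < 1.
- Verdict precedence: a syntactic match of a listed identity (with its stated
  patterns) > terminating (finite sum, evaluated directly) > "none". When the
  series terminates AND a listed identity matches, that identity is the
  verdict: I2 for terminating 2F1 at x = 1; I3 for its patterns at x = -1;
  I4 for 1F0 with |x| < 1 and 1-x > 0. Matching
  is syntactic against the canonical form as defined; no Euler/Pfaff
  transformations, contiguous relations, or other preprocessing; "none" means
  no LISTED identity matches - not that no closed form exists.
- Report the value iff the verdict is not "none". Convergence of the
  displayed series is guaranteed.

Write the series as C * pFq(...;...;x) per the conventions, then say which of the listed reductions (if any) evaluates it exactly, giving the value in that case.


With C = 3: the canonical form is 3F2(-\frac{3}{4}, \frac{5}{2}, 4; -\frac{1}{2}, 1; -\frac{5}{6}). Verdict: none (x = -\frac{5}{6}): each listed identity misses the multisets {-\frac{3}{4}, \frac{5}{2}, 4} ; {-\frac{1}{2}, 1}.

Key step: t_0 being 3, the two geometric factors (C = 3) combine into one argument.
Step ratio: r(k) = -\frac{5}{6} * (k-\frac{3}{4}) (k+\frac{5}{2}) (k+4) / [(k-\frac{1}{2}) (k+1) (k+1)] - poly over poly, x = -\frac{5}{6} from leading terms; C = 3 at k = 0.


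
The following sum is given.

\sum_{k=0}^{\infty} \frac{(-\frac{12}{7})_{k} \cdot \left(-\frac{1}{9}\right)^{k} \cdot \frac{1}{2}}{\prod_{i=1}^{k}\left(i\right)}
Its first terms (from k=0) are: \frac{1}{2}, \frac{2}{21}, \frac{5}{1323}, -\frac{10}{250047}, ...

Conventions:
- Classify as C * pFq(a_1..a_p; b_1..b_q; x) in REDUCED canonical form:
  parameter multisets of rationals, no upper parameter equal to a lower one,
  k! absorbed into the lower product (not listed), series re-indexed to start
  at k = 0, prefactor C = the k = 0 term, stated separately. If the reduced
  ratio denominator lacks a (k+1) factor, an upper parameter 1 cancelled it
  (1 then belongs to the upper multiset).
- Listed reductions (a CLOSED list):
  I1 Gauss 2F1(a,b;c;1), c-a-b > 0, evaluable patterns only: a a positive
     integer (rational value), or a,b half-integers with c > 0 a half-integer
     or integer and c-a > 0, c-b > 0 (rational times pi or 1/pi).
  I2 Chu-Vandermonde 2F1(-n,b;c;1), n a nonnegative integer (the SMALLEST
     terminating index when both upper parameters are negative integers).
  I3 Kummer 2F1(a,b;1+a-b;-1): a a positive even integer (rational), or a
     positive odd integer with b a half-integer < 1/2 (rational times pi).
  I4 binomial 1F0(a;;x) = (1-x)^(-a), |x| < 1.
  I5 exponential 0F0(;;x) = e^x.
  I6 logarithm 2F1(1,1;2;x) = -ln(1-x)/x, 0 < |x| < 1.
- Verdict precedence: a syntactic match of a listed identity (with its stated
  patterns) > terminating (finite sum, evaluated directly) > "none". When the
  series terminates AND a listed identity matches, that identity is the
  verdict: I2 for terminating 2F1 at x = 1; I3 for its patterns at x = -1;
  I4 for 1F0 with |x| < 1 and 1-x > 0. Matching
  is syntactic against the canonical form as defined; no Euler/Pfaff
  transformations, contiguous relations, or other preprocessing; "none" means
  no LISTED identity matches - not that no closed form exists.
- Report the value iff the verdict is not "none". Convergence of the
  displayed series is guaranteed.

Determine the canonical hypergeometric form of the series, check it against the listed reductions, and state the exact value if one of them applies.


At argument -\frac{1}{9}: a 1F0 with upper {-\frac{12}{7}}, lower {-}, scaled by C = \frac{1}{2}. Verdict: binomial (I4) applies (the 1F0 binomial series: exponent 12/7, x = -\frac{1}{9}). Exact value: \frac{1}{2} \cdot \left(\frac{10}{9}\right)^{\frac{12}{7}}.

Key observation: x = -\frac{1}{9} and the product of the first k integers (C = 1/2) is k!.
Consecutive-term ratio: r(k) = -\frac{1}{9} * (k-\frac{12}{7}) / [(k+1)] ; factor over Q: parameters, x = -\frac{1}{9}, and C = \frac{1}{2}.


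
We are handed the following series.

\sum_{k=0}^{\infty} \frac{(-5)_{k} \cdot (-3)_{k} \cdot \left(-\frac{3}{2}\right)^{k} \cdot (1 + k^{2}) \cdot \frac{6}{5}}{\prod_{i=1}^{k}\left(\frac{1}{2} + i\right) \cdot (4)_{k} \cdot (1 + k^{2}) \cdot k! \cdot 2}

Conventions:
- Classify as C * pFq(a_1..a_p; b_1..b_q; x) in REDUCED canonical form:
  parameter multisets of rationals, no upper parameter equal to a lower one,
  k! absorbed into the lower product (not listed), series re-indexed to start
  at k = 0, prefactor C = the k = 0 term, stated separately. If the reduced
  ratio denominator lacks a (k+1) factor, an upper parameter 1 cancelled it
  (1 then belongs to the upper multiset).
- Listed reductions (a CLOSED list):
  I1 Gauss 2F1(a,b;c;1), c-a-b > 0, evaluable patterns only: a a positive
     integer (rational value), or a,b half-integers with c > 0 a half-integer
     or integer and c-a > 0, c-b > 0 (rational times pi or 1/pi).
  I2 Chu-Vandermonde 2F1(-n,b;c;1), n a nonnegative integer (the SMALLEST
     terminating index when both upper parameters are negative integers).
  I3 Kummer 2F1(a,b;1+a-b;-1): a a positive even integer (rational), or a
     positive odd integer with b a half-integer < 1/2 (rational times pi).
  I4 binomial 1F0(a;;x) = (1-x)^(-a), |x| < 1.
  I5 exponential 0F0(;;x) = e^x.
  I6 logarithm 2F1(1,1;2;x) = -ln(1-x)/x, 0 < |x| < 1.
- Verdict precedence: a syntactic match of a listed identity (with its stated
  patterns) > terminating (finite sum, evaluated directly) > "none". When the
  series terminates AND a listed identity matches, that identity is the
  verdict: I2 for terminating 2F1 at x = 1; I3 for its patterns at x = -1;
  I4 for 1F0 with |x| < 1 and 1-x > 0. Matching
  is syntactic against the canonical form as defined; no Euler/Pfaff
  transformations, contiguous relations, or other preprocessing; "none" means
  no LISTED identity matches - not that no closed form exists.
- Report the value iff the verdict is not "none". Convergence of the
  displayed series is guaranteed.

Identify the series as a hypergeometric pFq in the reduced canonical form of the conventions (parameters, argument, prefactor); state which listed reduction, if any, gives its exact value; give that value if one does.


Prefactor \frac{3}{5}, argument -\frac{3}{2}: 2F2 with upper {-5, -3} over lower {\frac{3}{2}, 4}. Verdict: terminating (-3 upstairs). 4 nonzero terms in all; added directly. Sum: -\frac{453}{700}.

Key observation: x = -\frac{3}{2} and the constant factors (C = 3/5) combine into one prefactor.
Term ratio: r(k) = -\frac{3}{2} * (k-5) (k-3) / [(k+\frac{3}{2}) (k+4) (k+1)] ; factor over Q: parameters, x = -\frac{3}{2}, and C = \frac{3}{5}.


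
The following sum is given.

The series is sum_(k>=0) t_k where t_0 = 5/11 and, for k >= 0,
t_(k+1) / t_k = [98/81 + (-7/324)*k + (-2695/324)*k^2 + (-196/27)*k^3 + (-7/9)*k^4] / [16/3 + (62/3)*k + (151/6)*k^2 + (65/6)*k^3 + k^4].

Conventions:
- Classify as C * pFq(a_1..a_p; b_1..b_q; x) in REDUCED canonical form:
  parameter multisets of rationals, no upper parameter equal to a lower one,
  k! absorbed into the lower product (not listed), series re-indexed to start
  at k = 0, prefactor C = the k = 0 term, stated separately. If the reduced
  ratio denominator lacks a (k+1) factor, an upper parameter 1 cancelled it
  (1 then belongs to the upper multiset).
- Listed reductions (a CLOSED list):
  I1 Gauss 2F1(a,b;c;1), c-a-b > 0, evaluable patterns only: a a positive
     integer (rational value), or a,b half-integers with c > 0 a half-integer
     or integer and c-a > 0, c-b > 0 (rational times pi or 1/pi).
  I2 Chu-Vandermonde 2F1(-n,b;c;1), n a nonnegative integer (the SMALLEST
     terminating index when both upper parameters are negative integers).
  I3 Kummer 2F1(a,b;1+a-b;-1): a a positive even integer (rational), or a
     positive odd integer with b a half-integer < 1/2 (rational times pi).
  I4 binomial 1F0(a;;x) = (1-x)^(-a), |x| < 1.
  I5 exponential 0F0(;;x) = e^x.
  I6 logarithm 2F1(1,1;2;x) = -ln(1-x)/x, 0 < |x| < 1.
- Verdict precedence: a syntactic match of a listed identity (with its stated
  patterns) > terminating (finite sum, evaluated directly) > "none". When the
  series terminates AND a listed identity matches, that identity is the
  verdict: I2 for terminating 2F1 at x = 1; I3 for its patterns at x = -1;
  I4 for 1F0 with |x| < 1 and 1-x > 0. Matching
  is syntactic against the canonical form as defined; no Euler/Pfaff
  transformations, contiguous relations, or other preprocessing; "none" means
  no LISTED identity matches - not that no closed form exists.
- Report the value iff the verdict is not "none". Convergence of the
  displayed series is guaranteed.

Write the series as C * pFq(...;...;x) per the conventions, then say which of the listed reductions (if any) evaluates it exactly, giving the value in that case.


The series (x = -7/9) is 2F1: upper {-1/3, 7/6}, lower {4/3}, prefactor 5/11. Verdict: none here - no I1-I6 shape fits x = -7/9 with lower {4/3}.

The tell: x = (-7/9) and the expanded ratio factors over Q; prefactor 5/11, roots give parameters.
Consecutive-term ratio: r(k) = (-7/9) * (k-1/3) (k+7/6) / [(k+4/3) (k+1)] - poly over poly, x = (-7/9) from leading terms; C = 5/11 at k = 0.


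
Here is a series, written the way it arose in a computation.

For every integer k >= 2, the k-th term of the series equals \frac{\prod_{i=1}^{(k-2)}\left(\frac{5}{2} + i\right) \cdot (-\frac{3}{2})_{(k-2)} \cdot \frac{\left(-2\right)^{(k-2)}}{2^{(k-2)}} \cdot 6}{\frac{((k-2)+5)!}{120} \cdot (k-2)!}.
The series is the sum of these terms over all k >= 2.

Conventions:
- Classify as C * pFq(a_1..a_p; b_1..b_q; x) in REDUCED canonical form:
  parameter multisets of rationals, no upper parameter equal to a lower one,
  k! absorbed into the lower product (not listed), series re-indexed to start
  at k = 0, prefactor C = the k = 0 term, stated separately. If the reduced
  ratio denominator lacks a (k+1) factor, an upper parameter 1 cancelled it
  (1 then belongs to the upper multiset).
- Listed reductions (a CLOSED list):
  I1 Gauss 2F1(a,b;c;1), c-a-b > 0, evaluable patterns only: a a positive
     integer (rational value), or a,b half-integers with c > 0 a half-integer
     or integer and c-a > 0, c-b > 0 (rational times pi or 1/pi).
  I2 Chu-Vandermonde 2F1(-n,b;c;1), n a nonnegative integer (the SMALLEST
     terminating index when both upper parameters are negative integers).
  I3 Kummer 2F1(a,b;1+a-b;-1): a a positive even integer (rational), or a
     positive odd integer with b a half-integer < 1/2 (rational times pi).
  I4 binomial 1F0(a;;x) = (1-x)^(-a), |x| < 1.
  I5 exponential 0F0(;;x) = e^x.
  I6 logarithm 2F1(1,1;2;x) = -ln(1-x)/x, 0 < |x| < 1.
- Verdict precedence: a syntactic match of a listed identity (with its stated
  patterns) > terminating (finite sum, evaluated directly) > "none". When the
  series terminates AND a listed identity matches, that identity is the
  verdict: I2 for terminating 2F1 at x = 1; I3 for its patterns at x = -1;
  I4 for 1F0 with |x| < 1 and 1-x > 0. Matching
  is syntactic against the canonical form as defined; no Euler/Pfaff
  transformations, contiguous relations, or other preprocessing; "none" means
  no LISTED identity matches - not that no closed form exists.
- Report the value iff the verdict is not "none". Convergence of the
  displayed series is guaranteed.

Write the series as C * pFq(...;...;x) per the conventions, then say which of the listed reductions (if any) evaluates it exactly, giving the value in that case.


The series (x = -1) is 2F1: upper {-\frac{3}{2}, \frac{7}{2}}, lower {6}, prefactor 6. Verdict: none - at argument -1 the multisets {-\frac{3}{2}, \frac{7}{2}} ; {6} match no listed identity.

Key step: x = -1 and the denominator's factorial ratio (prefactor 6) is a lower Pochhammer.
Adjacent-term ratio: r(k) = -1 * (k-\frac{3}{2}) (k+\frac{7}{2}) / [(k+6) (k+1)] - rational in k. x = -1; t_0 = 6; negate the roots.


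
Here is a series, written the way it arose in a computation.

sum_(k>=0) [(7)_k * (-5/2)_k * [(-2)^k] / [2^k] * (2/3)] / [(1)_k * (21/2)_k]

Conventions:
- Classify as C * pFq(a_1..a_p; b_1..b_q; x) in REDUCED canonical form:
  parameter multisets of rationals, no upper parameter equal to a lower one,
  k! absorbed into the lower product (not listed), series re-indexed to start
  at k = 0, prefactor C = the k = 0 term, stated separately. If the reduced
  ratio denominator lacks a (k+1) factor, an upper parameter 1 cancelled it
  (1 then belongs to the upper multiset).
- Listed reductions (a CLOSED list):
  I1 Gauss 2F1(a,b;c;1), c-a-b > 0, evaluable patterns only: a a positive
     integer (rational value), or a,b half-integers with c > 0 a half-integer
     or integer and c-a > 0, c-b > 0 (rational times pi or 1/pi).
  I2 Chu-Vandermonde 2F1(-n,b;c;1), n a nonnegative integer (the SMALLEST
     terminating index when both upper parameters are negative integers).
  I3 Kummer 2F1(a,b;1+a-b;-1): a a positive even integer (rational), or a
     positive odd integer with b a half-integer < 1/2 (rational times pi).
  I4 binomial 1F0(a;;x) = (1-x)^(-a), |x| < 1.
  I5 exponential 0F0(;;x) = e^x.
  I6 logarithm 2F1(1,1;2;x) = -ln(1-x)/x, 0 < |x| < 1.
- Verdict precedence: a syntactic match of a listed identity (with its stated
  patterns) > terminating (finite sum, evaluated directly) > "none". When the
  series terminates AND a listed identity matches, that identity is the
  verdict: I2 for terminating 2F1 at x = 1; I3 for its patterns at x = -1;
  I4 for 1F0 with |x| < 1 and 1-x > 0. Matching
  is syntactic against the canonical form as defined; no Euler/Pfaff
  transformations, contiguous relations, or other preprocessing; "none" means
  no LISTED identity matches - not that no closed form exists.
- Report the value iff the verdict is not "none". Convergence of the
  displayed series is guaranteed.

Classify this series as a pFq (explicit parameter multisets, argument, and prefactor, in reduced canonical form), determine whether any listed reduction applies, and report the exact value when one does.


With C = 2/3: the canonical form is 2F1(-5/2, 7; 21/2; -1). Verdict: the Kummer evaluation I3 fires (x = -1; c = 21/2 equals 1+a-b for upper {-5/2, 7}: listed pattern). Its exact value is (1616615/2097152) * pi.

Key observation: t_0 being 2/3, (1)_k (C = 2/3) is k! itself.
Term ratio: r(k) = (-1) * (k-5/2) (k+7) / [(k+21/2) (k+1)] - rational in k. x = (-1); t_0 = 2/3; negate the roots.


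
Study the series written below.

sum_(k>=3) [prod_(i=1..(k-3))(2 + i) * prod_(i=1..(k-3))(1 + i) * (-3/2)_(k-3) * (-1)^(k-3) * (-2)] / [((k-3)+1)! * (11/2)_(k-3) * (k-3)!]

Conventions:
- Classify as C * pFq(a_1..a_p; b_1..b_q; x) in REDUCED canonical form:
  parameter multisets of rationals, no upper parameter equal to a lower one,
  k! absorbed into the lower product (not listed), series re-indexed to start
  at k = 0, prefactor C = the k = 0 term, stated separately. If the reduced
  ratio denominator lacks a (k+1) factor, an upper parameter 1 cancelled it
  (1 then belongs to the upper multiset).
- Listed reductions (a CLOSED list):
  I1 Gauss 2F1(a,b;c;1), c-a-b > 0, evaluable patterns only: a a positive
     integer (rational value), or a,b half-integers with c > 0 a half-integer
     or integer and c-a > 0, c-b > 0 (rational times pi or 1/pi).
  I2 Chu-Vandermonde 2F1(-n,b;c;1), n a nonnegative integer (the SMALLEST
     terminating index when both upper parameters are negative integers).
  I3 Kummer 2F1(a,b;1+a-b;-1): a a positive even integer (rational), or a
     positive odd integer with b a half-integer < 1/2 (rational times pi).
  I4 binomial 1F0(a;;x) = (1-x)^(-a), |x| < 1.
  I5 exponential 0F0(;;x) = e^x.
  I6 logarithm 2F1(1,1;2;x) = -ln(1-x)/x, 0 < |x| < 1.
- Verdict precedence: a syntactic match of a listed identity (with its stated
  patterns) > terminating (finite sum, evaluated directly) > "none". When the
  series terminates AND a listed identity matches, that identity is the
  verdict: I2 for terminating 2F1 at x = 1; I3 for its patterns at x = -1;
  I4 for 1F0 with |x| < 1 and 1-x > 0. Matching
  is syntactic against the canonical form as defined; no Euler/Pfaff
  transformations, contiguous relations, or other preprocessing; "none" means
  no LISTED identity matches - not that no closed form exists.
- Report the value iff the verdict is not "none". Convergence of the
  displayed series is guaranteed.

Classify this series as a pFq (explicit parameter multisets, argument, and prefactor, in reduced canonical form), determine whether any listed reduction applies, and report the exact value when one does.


Reduced: x = -1, 2F1, upper = {-3/2, 3}, lower = {11/2}, C = -2. Verdict (x = -1): Kummer (I3) applies (x = -1; c = 11/2 equals 1+a-b for upper {-3/2, 3}: listed pattern). Hence: (-315/256) * pi.

Key observation: with t_0 = -2, the denominator's factorial ratio (C = -2) is a lower Pochhammer.
Step ratio: r(k) = (-1) * (k-3/2) (k+3) / [(k+11/2) (k+1)] - rational in k. x = (-1); t_0 = -2; negate the roots.


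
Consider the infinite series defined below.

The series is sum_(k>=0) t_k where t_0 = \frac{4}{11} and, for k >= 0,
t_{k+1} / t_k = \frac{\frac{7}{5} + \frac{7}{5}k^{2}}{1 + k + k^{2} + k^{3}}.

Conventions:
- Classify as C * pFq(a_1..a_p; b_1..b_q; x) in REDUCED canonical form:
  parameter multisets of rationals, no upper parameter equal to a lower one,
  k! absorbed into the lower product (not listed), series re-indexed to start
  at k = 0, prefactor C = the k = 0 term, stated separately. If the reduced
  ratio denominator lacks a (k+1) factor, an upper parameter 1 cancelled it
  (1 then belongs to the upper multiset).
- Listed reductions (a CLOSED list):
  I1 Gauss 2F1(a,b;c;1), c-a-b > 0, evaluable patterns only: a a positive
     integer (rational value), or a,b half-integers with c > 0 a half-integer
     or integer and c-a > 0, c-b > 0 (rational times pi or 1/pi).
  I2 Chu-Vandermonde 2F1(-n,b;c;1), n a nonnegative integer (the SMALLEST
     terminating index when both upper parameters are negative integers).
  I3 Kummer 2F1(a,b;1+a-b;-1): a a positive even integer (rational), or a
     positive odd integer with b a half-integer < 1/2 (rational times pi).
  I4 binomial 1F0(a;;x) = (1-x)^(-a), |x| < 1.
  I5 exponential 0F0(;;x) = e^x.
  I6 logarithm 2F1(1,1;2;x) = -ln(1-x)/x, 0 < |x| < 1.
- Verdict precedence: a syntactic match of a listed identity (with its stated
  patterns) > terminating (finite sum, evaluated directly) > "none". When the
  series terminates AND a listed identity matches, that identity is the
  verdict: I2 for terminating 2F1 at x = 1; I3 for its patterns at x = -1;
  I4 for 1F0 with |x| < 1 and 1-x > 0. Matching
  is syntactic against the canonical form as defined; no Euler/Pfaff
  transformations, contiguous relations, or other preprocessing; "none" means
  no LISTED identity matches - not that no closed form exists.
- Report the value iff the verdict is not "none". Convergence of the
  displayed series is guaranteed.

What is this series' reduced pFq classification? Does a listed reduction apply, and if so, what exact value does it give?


Structural cue: with t_0 = \frac{4}{11}, the expanded ratio factors over Q; C = 4/11, x = 7/5, roots give parameters.
Consecutive-term ratio: r(k) = \frac{7}{5} * 1 / [(k+1)] ; factor over Q: parameters, x = \frac{7}{5}, and C = \frac{4}{11}.

x = \frac{7}{5} here; the reduced form reads 0F0, upper {-}, lower {-}, C = \frac{4}{11}. Verdict: the exponential series (I5) applies (the 0F0 exponential series at x = \frac{7}{5}). Hence: \frac{4}{11} \cdot e^{\frac{7}{5}}.


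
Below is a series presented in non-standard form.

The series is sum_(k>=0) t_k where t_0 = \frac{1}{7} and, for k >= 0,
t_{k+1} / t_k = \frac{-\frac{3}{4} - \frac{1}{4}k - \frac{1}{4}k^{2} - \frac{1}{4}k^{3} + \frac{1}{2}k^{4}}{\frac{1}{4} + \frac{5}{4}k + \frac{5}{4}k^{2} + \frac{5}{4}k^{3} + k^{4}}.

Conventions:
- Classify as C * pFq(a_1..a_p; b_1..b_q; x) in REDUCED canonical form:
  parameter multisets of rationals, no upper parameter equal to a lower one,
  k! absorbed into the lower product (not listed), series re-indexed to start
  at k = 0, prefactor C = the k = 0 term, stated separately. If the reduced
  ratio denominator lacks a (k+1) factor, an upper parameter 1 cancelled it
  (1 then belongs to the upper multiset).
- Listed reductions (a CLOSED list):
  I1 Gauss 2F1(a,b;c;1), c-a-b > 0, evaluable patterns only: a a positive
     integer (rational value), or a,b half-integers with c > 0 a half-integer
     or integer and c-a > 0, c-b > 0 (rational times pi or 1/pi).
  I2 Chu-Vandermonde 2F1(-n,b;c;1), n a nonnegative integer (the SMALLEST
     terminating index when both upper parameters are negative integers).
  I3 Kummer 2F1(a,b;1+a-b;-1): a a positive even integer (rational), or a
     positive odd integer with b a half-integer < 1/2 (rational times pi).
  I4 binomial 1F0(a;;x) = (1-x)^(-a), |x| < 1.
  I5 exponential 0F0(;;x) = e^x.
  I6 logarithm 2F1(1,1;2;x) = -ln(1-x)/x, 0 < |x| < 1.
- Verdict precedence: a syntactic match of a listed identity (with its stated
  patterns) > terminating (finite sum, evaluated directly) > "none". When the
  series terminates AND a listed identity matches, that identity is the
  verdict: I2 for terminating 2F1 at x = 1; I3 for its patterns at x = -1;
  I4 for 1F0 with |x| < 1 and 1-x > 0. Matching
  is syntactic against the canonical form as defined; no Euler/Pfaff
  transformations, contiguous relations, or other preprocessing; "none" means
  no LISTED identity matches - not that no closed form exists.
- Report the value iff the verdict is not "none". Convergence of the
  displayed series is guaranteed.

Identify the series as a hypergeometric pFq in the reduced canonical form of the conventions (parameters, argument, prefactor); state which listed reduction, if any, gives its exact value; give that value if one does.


Structural cue: with t_0 = \frac{1}{7}, factor the ratio over Q (C = 1/7): negated roots = parameters.
Adjacent-term ratio: r(k) = \frac{1}{2} * (k-\frac{3}{2}) (k+1) / [(k+\frac{1}{4}) (k+1)] - poly over poly, x = \frac{1}{2} from leading terms; C = \frac{1}{7} at k = 0.

This is \frac{1}{7} * 2F1(-\frac{3}{2}, 1; \frac{1}{4}; \frac{1}{2}) in reduced canonical form. Verdict: none. No listed pattern accepts 2F1(-\frac{3}{2}, 1; \frac{1}{4}; \frac{1}{2}).
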